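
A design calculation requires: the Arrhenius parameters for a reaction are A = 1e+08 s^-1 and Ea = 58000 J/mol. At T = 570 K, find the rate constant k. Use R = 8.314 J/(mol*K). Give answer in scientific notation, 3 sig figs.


k = A * exp(-Ea/(R*T))
k = 1e+08 * exp(-58000 / (8.314 * 570))
k = 1e+08 * exp(-12.238921)
k = 4.84e+02


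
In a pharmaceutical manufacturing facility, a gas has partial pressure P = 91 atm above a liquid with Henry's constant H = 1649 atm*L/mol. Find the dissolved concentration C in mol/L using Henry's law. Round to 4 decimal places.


C = P / H
C = 91 / 1649
C = 0.0552 mol/L


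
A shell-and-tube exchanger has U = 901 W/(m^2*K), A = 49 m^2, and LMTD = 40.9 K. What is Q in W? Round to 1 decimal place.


Q = U * A * LMTD
Q = 901 * 49 * 40.9
Q = 1805694.1 W


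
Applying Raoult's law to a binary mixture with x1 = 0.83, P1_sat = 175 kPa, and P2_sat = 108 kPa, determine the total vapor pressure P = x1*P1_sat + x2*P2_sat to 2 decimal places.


P = x1*P1_sat + x2*P2_sat
x2 = 1 - x1 = 1 - 0.83 = 0.17
P = 0.83*175 + 0.17*108
P = 145.25 + 18.36
P = 163.61 kPa


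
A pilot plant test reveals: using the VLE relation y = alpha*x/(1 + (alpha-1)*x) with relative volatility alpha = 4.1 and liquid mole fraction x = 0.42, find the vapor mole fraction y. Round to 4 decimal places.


y = alpha*x / (1 + (alpha-1)*x)
y = 4.1*0.42 / (1 + (4.1-1)*0.42)
y = 1.722 / (1 + 1.302)
y = 1.722 / 2.302
y = 0.7480


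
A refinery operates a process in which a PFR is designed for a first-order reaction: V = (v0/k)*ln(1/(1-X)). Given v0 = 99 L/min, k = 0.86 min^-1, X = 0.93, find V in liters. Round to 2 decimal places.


V = (v0/k) * ln(1/(1-X))
V = (99/0.86) * ln(1/(1-0.93))
V = 115.116279 * ln(14.285714)
V = 115.116279 * 2.65926
V = 306.12 L


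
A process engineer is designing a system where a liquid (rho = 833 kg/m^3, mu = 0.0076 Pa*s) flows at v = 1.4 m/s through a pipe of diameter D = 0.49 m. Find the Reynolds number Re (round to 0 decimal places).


Re = rho * v * D / mu
Re = 833 * 1.4 * 0.49 / 0.0076
Re = 571.438 / 0.0076
Re = 75189


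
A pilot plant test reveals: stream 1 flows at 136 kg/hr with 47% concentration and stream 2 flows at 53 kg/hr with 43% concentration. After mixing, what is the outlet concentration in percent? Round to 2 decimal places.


Mass balance on solute: F1*x1 + F2*x2 = F3*x3
F3 = F1 + F2 = 136 + 53 = 189 kg/hr
x3 = (F1*x1 + F2*x2)/F3
x3 = (136*0.47 + 53*0.43) / 189
x3 = 45.88%


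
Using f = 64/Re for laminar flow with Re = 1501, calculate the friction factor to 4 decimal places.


f = 64 / Re
f = 64 / 1501
f = 0.0426


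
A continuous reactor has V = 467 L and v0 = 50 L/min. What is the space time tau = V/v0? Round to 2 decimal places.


tau = V / v0
tau = 467 / 50
tau = 9.34 min


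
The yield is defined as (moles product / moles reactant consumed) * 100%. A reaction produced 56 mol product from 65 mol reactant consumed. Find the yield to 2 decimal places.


Yield = (moles product / moles consumed) * 100%
Yield = (56 / 65) * 100
Yield = 0.8615 * 100
Yield = 86.15%


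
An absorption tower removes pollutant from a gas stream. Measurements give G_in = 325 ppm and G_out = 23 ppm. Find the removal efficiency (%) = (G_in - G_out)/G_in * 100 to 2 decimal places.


Efficiency = (G_in - G_out) / G_in * 100%
Efficiency = (325 - 23) / 325 * 100
Efficiency = 302 / 325 * 100
Efficiency = 92.92%


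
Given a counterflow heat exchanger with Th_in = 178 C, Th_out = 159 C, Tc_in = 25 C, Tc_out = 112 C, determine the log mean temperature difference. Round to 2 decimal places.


dT1 = Th_in - Tc_out = 178 - 112 = 66
dT2 = Th_out - Tc_in = 159 - 25 = 134
LMTD = (dT1 - dT2) / ln(dT1/dT2)
LMTD = (66 - 134) / ln(66/134)
LMTD = 96.02 K


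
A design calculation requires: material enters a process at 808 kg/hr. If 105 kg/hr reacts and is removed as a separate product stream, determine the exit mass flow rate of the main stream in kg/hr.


Steady-state mass balance on the main outlet: F_out = F_in - F_removed
F_out = 808 - 105
F_out = 703 kg/hr


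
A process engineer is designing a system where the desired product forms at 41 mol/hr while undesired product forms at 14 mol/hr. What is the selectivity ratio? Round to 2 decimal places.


S = desired product rate / undesired product rate
S = 41 / 14
S = 2.93


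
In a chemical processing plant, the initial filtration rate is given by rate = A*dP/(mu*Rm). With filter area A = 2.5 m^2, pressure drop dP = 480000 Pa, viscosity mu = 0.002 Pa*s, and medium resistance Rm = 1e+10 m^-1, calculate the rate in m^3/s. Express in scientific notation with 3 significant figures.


rate = A * dP / (mu * Rm)
rate = 2.5 * 480000 / (0.002 * 1e+10)
rate = 1200000.0 / 2.000e+07
rate = 6.00e-02 m^3/s


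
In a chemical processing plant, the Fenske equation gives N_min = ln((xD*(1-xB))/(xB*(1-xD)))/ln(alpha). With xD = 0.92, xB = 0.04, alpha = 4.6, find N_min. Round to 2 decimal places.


N_min = ln((xD*(1-xB))/(xB*(1-xD))) / ln(alpha)
Numerator inside ln: 0.8832 / 0.0032 = 276.0
ln(276.0) = 5.620401
ln(alpha) = ln(4.6) = 1.526056
N_min = 5.620401 / 1.526056 = 3.68


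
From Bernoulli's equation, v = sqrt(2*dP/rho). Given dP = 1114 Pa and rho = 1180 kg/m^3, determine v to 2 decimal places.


v = sqrt(2*dP/rho)
v = sqrt(2*1114/1180)
v = sqrt(1.888136)
v = 1.37 m/s


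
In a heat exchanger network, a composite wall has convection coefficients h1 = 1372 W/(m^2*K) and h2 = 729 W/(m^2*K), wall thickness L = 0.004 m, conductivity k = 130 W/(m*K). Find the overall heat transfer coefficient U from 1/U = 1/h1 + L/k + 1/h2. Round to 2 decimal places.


1/U = 1/h1 + L/k + 1/h2
1/U = 1/1372 + 0.004/130 + 1/729
1/U = 0.000728863 + 3.07692e-05 + 0.0013717421
1/U = 0.0021313743
U = 469.18 W/(m^2*K)


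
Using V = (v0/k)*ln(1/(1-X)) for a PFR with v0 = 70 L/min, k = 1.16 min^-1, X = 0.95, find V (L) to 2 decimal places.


V = (v0/k) * ln(1/(1-X))
V = (70/1.16) * ln(1/(1-0.95))
V = 60.344828 * ln(20.0)
V = 60.344828 * 2.995732
V = 180.78 L


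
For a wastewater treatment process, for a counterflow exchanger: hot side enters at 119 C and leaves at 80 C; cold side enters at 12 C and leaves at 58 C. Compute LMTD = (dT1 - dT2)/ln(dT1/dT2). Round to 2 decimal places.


dT1 = Th_in - Tc_out = 119 - 58 = 61
dT2 = Th_out - Tc_in = 80 - 12 = 68
LMTD = (dT1 - dT2) / ln(dT1/dT2)
LMTD = (61 - 68) / ln(61/68)
LMTD = 64.44 K


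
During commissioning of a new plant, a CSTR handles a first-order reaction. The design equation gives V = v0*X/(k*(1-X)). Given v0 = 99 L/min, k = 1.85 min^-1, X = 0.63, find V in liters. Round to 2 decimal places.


V = v0 * X / (k * (1 - X))
V = 99 * 0.63 / (1.85 * (1 - 0.63))
V = 62.37 / (1.85 * 0.37)
V = 62.37 / 0.6845
V = 91.12 L


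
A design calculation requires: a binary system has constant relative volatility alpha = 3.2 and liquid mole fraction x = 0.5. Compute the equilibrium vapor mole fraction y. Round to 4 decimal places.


y = alpha*x / (1 + (alpha-1)*x)
y = 3.2*0.5 / (1 + (3.2-1)*0.5)
y = 1.6 / (1 + 1.1)
y = 1.6 / 2.1
y = 0.7619


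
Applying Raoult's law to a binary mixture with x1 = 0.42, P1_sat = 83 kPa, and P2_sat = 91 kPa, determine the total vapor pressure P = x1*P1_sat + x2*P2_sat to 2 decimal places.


P = x1*P1_sat + x2*P2_sat
x2 = 1 - x1 = 1 - 0.42 = 0.58
P = 0.42*83 + 0.58*91
P = 34.86 + 52.78
P = 87.64 kPa


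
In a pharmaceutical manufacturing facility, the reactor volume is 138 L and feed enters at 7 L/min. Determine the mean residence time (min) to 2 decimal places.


tau = V / v0
tau = 138 / 7
tau = 19.71 min


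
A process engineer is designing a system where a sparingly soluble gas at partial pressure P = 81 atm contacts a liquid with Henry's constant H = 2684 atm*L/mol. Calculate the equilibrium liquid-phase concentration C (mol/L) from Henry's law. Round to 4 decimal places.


C = P / H
C = 81 / 2684
C = 0.0302 mol/L


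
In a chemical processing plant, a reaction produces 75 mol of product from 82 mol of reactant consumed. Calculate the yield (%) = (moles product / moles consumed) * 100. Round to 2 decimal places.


Yield = (moles product / moles consumed) * 100%
Yield = (75 / 82) * 100
Yield = 0.9146 * 100
Yield = 91.46%


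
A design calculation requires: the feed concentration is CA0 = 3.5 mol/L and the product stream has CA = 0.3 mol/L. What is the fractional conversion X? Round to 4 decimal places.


X = (CA0 - CA) / CA0
X = (3.5 - 0.3) / 3.5
X = 3.2 / 3.5
X = 0.9143


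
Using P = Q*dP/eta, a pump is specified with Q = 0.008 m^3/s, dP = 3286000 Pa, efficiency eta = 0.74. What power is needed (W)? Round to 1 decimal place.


P = Q * dP / eta
P = 0.008 * 3286000 / 0.74
P = 26288.0 / 0.74
P = 35524.3 W


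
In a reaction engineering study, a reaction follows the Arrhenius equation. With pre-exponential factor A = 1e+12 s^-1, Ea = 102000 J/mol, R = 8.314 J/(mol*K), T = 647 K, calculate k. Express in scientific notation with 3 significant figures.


k = A * exp(-Ea/(R*T))
k = 1e+12 * exp(-102000 / (8.314 * 647))
k = 1e+12 * exp(-18.962075)
k = 5.82e+03


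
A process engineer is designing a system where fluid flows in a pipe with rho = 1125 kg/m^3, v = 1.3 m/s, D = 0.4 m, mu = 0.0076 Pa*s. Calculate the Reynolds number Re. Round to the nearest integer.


Re = rho * v * D / mu
Re = 1125 * 1.3 * 0.4 / 0.0076
Re = 585.0 / 0.0076
Re = 76974


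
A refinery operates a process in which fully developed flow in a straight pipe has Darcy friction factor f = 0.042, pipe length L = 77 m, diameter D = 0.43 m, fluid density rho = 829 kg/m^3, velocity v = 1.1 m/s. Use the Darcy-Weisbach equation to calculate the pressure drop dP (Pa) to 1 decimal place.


dP = f * (L/D) * (rho*v^2/2)
dP = 0.042 * (77/0.43) * (829*1.1^2/2)
L/D = 179.06976744
rho*v^2/2 = 829*1.21/2 = 501.545
dP = 0.042 * 179.06976744 * 501.545
dP = 3772.1 Pa


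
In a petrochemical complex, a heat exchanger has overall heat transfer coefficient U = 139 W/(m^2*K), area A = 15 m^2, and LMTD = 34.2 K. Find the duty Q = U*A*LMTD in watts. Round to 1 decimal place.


Q = U * A * LMTD
Q = 139 * 15 * 34.2
Q = 71307.0 W


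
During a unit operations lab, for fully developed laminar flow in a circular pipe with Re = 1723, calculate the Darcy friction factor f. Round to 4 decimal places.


f = 64 / Re
f = 64 / 1723
f = 0.0371


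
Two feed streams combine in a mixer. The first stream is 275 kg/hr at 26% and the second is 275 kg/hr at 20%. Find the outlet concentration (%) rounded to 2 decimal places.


Mass balance on solute: F1*x1 + F2*x2 = F3*x3
F3 = F1 + F2 = 275 + 275 = 550 kg/hr
x3 = (F1*x1 + F2*x2)/F3
x3 = (275*0.26 + 275*0.2) / 550
x3 = 23.00%


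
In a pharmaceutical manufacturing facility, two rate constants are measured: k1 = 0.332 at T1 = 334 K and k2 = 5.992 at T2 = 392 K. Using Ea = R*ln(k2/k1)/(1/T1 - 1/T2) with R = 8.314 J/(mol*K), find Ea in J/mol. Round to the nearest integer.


Ea = R * ln(k2/k1) / (1/T1 - 1/T2)
ln(k2/k1) = ln(5.992/0.332) = 2.8930456
1/T1 - 1/T2 = 1/334 - 1/392 = 0.000442991568
Ea = 8.314 * 2.8930456 / 0.000442991568
Ea = 54296 J/mol


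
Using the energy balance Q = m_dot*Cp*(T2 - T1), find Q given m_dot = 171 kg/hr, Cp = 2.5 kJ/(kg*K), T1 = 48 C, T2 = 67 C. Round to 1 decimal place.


Q = m_dot * Cp * (T2 - T1)
Q = 171 * 2.5 * (67 - 48)
Q = 171 * 2.5 * 19
Q = 8122.5 kJ/hr


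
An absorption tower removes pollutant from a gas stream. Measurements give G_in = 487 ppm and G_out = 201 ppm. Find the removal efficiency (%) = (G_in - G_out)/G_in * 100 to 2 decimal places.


Efficiency = (G_in - G_out) / G_in * 100%
Efficiency = (487 - 201) / 487 * 100
Efficiency = 286 / 487 * 100
Efficiency = 58.73%


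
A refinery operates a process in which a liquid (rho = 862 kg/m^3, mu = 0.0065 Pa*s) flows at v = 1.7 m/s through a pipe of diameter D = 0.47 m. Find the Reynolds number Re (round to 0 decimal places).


Re = rho * v * D / mu
Re = 862 * 1.7 * 0.47 / 0.0065
Re = 688.738 / 0.0065
Re = 105960


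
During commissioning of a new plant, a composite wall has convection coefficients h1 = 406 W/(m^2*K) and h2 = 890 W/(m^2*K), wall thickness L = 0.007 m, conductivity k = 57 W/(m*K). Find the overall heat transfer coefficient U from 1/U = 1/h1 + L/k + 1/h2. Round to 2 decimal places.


1/U = 1/h1 + L/k + 1/h2
1/U = 1/406 + 0.007/57 + 1/890
1/U = 0.0024630542 + 0.000122807 + 0.0011235955
1/U = 0.0037094567
U = 269.58 W/(m^2*K)


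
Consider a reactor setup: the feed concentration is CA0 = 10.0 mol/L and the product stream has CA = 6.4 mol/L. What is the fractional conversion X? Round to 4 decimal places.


X = (CA0 - CA) / CA0
X = (10.0 - 6.4) / 10.0
X = 3.6 / 10.0
X = 0.3600


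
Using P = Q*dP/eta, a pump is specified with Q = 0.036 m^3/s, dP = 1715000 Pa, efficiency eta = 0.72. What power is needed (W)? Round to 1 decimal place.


P = Q * dP / eta
P = 0.036 * 1715000 / 0.72
P = 61740.0 / 0.72
P = 85750.0 W


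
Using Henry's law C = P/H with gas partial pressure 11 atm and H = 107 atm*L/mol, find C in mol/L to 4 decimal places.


C = P / H
C = 11 / 107
C = 0.1028 mol/L


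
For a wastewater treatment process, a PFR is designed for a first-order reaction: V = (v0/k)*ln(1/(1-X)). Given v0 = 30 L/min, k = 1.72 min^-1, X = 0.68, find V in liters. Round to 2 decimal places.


V = (v0/k) * ln(1/(1-X))
V = (30/1.72) * ln(1/(1-0.68))
V = 17.44186 * ln(3.125)
V = 17.44186 * 1.139434
V = 19.87 L


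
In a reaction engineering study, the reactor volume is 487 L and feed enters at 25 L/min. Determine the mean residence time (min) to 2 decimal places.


tau = V / v0
tau = 487 / 25
tau = 19.48 min


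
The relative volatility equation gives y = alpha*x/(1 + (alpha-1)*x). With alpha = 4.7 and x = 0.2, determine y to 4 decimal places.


y = alpha*x / (1 + (alpha-1)*x)
y = 4.7*0.2 / (1 + (4.7-1)*0.2)
y = 0.94 / (1 + 0.74)
y = 0.94 / 1.74
y = 0.5402


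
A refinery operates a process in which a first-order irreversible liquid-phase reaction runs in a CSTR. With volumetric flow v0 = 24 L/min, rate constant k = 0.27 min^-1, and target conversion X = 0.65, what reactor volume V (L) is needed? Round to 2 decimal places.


V = v0 * X / (k * (1 - X))
V = 24 * 0.65 / (0.27 * (1 - 0.65))
V = 15.6 / (0.27 * 0.35)
V = 15.6 / 0.0945
V = 165.08 L


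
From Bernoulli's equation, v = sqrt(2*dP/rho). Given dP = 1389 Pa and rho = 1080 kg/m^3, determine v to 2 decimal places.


v = sqrt(2*dP/rho)
v = sqrt(2*1389/1080)
v = sqrt(2.572222)
v = 1.60 m/s


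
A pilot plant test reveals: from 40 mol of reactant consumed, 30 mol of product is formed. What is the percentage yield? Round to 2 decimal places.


Yield = (moles product / moles consumed) * 100%
Yield = (30 / 40) * 100
Yield = 0.75 * 100
Yield = 75.00%


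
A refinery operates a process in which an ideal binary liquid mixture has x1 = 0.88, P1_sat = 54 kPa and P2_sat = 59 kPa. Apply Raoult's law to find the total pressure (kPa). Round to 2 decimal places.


P = x1*P1_sat + x2*P2_sat
x2 = 1 - x1 = 1 - 0.88 = 0.12
P = 0.88*54 + 0.12*59
P = 47.52 + 7.08
P = 54.60 kPa


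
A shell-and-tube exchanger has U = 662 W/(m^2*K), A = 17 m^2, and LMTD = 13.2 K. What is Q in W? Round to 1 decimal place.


Q = U * A * LMTD
Q = 662 * 17 * 13.2
Q = 148552.8 W


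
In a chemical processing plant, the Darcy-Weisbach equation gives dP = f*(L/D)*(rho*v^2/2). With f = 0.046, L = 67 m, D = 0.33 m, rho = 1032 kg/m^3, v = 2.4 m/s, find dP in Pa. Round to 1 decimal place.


dP = f * (L/D) * (rho*v^2/2)
dP = 0.046 * (67/0.33) * (1032*2.4^2/2)
L/D = 203.03030303
rho*v^2/2 = 1032*5.76/2 = 2972.16
dP = 0.046 * 203.03030303 * 2972.16
dP = 27758.2 Pa


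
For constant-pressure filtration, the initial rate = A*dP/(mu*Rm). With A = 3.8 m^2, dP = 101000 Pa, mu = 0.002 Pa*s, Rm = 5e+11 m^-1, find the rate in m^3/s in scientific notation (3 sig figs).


rate = A * dP / (mu * Rm)
rate = 3.8 * 101000 / (0.002 * 5e+11)
rate = 383800.0 / 1.000e+09
rate = 3.84e-04 m^3/s


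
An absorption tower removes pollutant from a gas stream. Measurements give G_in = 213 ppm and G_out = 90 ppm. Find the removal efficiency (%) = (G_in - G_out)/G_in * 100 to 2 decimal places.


Efficiency = (G_in - G_out) / G_in * 100%
Efficiency = (213 - 90) / 213 * 100
Efficiency = 123 / 213 * 100
Efficiency = 57.75%


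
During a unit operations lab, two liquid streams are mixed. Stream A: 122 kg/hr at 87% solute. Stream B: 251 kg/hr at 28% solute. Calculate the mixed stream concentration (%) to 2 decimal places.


Mass balance on solute: F1*x1 + F2*x2 = F3*x3
F3 = F1 + F2 = 122 + 251 = 373 kg/hr
x3 = (F1*x1 + F2*x2)/F3
x3 = (122*0.87 + 251*0.28) / 373
x3 = 47.30%


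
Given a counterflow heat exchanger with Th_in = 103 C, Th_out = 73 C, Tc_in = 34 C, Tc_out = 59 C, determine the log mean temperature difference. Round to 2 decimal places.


dT1 = Th_in - Tc_out = 103 - 59 = 44
dT2 = Th_out - Tc_in = 73 - 34 = 39
LMTD = (dT1 - dT2) / ln(dT1/dT2)
LMTD = (44 - 39) / ln(44/39)
LMTD = 41.45 K


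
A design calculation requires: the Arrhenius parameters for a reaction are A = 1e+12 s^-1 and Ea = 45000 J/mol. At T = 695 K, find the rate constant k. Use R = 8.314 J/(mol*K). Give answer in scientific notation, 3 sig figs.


k = A * exp(-Ea/(R*T))
k = 1e+12 * exp(-45000 / (8.314 * 695))
k = 1e+12 * exp(-7.787852)
k = 4.15e+08


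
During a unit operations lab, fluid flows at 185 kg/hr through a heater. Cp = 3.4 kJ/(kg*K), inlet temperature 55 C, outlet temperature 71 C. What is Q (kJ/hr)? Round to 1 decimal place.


Q = m_dot * Cp * (T2 - T1)
Q = 185 * 3.4 * (71 - 55)
Q = 185 * 3.4 * 16
Q = 10064.0 kJ/hr


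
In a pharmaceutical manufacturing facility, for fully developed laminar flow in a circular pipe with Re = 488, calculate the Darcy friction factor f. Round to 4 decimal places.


f = 64 / Re
f = 64 / 488
f = 0.1311


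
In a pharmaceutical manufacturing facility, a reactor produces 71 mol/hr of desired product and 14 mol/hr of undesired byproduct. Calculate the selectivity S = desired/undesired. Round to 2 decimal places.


S = desired product rate / undesired product rate
S = 71 / 14
S = 5.07


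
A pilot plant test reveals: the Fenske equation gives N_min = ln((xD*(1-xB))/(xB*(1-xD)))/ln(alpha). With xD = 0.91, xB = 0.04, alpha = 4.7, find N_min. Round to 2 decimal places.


N_min = ln((xD*(1-xB))/(xB*(1-xD))) / ln(alpha)
Numerator inside ln: 0.8736 / 0.0036 = 242.666667
ln(242.666667) = 5.491689
ln(alpha) = ln(4.7) = 1.547563
N_min = 5.491689 / 1.547563 = 3.55


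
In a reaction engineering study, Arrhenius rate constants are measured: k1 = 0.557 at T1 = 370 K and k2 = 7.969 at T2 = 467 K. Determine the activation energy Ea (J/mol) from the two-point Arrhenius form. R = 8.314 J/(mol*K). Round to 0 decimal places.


Ea = R * ln(k2/k1) / (1/T1 - 1/T2)
ln(k2/k1) = ln(7.969/0.557) = 2.6607491
1/T1 - 1/T2 = 1/370 - 1/467 = 0.00056137508
Ea = 8.314 * 2.6607491 / 0.00056137508
Ea = 39406 J/mol


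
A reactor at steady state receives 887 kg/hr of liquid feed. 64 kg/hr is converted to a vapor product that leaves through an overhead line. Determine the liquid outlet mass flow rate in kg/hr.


Steady-state mass balance on the main outlet: F_out = F_in - F_removed
F_out = 887 - 64
F_out = 823 kg/hr


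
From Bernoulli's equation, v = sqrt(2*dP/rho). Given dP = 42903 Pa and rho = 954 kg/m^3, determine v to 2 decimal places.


v = sqrt(2*dP/rho)
v = sqrt(2*42903/954)
v = sqrt(89.943396)
v = 9.48 m/s


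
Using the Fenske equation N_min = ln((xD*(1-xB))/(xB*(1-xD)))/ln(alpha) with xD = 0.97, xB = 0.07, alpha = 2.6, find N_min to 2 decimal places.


N_min = ln((xD*(1-xB))/(xB*(1-xD))) / ln(alpha)
Numerator inside ln: 0.9021 / 0.0021 = 429.571429
ln(429.571429) = 6.062788
ln(alpha) = ln(2.6) = 0.955511
N_min = 6.062788 / 0.955511 = 6.35


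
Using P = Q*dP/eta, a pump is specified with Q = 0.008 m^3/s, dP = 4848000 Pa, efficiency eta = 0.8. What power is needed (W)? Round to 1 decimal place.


P = Q * dP / eta
P = 0.008 * 4848000 / 0.8
P = 38784.0 / 0.8
P = 48480.0 W


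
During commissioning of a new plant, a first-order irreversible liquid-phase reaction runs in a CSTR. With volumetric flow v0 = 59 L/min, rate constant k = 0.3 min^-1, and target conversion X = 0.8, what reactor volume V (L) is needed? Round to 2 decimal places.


V = v0 * X / (k * (1 - X))
V = 59 * 0.8 / (0.3 * (1 - 0.8))
V = 47.2 / (0.3 * 0.2)
V = 47.2 / 0.06
V = 786.67 L


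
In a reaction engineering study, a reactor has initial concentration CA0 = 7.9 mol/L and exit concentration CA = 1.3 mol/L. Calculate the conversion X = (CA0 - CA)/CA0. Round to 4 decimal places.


X = (CA0 - CA) / CA0
X = (7.9 - 1.3) / 7.9
X = 6.6 / 7.9
X = 0.8354


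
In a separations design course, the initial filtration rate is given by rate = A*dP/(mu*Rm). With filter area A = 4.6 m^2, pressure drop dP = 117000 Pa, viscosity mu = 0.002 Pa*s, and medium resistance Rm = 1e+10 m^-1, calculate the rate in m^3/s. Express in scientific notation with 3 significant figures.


rate = A * dP / (mu * Rm)
rate = 4.6 * 117000 / (0.002 * 1e+10)
rate = 538200.0 / 2.000e+07
rate = 2.69e-02 m^3/s


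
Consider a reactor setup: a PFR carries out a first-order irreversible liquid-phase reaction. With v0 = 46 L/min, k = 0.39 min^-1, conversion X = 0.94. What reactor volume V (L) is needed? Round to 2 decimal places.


V = (v0/k) * ln(1/(1-X))
V = (46/0.39) * ln(1/(1-0.94))
V = 117.948718 * ln(16.666667)
V = 117.948718 * 2.813411
V = 331.84 L


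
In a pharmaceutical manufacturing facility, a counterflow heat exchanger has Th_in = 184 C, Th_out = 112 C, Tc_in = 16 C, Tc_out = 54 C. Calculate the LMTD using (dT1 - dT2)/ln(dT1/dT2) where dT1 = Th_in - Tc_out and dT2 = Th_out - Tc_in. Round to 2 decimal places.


dT1 = Th_in - Tc_out = 184 - 54 = 130
dT2 = Th_out - Tc_in = 112 - 16 = 96
LMTD = (dT1 - dT2) / ln(dT1/dT2)
LMTD = (130 - 96) / ln(130/96)
LMTD = 112.14 K


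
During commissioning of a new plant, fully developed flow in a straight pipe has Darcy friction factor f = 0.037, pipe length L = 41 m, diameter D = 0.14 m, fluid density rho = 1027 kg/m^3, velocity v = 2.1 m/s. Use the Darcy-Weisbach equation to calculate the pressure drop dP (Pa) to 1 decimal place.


dP = f * (L/D) * (rho*v^2/2)
dP = 0.037 * (41/0.14) * (1027*2.1^2/2)
L/D = 292.85714286
rho*v^2/2 = 1027*4.41/2 = 2264.535
dP = 0.037 * 292.85714286 * 2264.535
dP = 24537.9 Pa


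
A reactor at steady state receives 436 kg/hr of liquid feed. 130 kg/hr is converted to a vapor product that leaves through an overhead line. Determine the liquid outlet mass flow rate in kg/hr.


Steady-state mass balance on the main outlet: F_out = F_in - F_removed
F_out = 436 - 130
F_out = 306 kg/hr


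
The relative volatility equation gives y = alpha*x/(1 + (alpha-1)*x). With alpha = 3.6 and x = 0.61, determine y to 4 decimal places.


y = alpha*x / (1 + (alpha-1)*x)
y = 3.6*0.61 / (1 + (3.6-1)*0.61)
y = 2.196 / (1 + 1.586)
y = 2.196 / 2.586
y = 0.8492


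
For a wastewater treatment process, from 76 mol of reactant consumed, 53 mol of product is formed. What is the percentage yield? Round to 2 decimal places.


Yield = (moles product / moles consumed) * 100%
Yield = (53 / 76) * 100
Yield = 0.6974 * 100
Yield = 69.74%


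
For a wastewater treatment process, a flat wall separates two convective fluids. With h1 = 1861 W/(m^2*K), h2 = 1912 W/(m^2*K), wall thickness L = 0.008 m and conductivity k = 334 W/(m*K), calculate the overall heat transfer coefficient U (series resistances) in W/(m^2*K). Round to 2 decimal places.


1/U = 1/h1 + L/k + 1/h2
1/U = 1/1861 + 0.008/334 + 1/1912
1/U = 0.0005373455 + 2.39521e-05 + 0.0005230126
1/U = 0.0010843102
U = 922.25 W/(m^2*K)


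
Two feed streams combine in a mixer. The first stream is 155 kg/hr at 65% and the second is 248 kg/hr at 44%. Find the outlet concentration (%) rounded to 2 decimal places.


Mass balance on solute: F1*x1 + F2*x2 = F3*x3
F3 = F1 + F2 = 155 + 248 = 403 kg/hr
x3 = (F1*x1 + F2*x2)/F3
x3 = (155*0.65 + 248*0.44) / 403
x3 = 52.08%


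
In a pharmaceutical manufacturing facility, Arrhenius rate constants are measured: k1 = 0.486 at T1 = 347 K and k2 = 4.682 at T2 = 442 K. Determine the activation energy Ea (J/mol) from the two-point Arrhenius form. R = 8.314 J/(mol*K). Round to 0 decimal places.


Ea = R * ln(k2/k1) / (1/T1 - 1/T2)
ln(k2/k1) = ln(4.682/0.486) = 2.265272
1/T1 - 1/T2 = 1/347 - 1/442 = 0.000619400941
Ea = 8.314 * 2.265272 / 0.000619400941
Ea = 30406 J/mol


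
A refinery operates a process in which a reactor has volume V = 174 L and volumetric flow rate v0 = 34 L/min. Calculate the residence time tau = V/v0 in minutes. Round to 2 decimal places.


tau = V / v0
tau = 174 / 34
tau = 5.12 min


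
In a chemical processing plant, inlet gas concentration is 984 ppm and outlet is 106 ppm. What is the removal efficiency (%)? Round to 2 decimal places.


Efficiency = (G_in - G_out) / G_in * 100%
Efficiency = (984 - 106) / 984 * 100
Efficiency = 878 / 984 * 100
Efficiency = 89.23%


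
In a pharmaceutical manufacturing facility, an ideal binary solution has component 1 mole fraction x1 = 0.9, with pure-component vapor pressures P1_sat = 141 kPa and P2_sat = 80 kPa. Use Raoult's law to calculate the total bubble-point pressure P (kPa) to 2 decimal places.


P = x1*P1_sat + x2*P2_sat
x2 = 1 - x1 = 1 - 0.9 = 0.1
P = 0.9*141 + 0.1*80
P = 126.9 + 8.0
P = 134.90 kPa


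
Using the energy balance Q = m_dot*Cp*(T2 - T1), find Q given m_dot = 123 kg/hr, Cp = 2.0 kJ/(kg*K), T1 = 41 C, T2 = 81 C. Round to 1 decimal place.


Q = m_dot * Cp * (T2 - T1)
Q = 123 * 2.0 * (81 - 41)
Q = 123 * 2.0 * 40
Q = 9840.0 kJ/hr


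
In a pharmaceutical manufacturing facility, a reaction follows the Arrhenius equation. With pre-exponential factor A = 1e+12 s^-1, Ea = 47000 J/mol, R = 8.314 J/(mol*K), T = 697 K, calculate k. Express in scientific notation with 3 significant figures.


k = A * exp(-Ea/(R*T))
k = 1e+12 * exp(-47000 / (8.314 * 697))
k = 1e+12 * exp(-8.110639)
k = 3.00e+08


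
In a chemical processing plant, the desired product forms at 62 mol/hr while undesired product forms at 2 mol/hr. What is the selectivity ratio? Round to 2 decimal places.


S = desired product rate / undesired product rate
S = 62 / 2
S = 31.00


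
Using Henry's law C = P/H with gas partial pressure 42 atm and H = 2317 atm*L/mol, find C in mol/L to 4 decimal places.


C = P / H
C = 42 / 2317
C = 0.0181 mol/L


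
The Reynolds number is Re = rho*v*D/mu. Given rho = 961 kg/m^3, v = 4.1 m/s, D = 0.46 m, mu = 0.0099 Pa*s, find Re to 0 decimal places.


Re = rho * v * D / mu
Re = 961 * 4.1 * 0.46 / 0.0099
Re = 1812.446 / 0.0099
Re = 183075


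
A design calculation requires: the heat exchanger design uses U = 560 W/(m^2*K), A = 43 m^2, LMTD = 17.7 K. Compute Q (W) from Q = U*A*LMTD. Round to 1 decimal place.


Q = U * A * LMTD
Q = 560 * 43 * 17.7
Q = 426216.0 W


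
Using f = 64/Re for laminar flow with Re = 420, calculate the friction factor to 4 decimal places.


f = 64 / Re
f = 64 / 420
f = 0.1524


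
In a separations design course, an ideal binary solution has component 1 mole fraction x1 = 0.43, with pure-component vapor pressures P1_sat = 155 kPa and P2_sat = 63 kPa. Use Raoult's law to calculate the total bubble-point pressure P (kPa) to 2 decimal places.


P = x1*P1_sat + x2*P2_sat
x2 = 1 - x1 = 1 - 0.43 = 0.57
P = 0.43*155 + 0.57*63
P = 66.65 + 35.91
P = 102.56 kPa


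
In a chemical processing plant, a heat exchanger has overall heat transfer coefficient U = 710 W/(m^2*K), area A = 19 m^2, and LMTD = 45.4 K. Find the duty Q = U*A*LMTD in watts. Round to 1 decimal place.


Q = U * A * LMTD
Q = 710 * 19 * 45.4
Q = 612446.0 W


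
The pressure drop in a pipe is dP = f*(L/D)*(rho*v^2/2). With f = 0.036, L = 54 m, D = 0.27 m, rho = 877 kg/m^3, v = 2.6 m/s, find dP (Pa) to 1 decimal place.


dP = f * (L/D) * (rho*v^2/2)
dP = 0.036 * (54/0.27) * (877*2.6^2/2)
L/D = 200.0
rho*v^2/2 = 877*6.76/2 = 2964.26
dP = 0.036 * 200.0 * 2964.26
dP = 21342.7 Pa


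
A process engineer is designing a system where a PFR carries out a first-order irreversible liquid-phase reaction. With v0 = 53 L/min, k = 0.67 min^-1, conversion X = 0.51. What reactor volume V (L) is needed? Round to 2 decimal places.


V = (v0/k) * ln(1/(1-X))
V = (53/0.67) * ln(1/(1-0.51))
V = 79.104478 * ln(2.040816)
V = 79.104478 * 0.71335
V = 56.43 L


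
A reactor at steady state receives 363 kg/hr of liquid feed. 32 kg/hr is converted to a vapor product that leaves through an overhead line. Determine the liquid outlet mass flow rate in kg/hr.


Steady-state mass balance on the main outlet: F_out = F_in - F_removed
F_out = 363 - 32
F_out = 331 kg/hr


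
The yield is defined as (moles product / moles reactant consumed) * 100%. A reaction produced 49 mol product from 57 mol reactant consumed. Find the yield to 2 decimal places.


Yield = (moles product / moles consumed) * 100%
Yield = (49 / 57) * 100
Yield = 0.8596 * 100
Yield = 85.96%


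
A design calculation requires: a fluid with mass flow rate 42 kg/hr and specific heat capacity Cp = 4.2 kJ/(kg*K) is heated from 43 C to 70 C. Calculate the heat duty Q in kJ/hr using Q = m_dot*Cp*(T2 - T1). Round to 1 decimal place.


Q = m_dot * Cp * (T2 - T1)
Q = 42 * 4.2 * (70 - 43)
Q = 42 * 4.2 * 27
Q = 4762.8 kJ/hr


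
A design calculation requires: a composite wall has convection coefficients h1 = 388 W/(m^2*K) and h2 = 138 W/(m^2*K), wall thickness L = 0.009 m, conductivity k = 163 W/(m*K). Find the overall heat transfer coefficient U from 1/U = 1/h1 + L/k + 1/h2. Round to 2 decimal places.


1/U = 1/h1 + L/k + 1/h2
1/U = 1/388 + 0.009/163 + 1/138
1/U = 0.0025773196 + 5.52147e-05 + 0.0072463768
1/U = 0.0098789111
U = 101.23 W/(m^2*K)


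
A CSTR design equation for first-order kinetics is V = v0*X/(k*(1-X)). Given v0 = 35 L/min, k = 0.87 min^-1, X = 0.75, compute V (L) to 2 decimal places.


V = v0 * X / (k * (1 - X))
V = 35 * 0.75 / (0.87 * (1 - 0.75))
V = 26.25 / (0.87 * 0.25)
V = 26.25 / 0.2175
V = 120.69 L


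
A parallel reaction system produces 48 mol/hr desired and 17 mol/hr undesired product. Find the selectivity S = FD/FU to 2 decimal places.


S = desired product rate / undesired product rate
S = 48 / 17
S = 2.82


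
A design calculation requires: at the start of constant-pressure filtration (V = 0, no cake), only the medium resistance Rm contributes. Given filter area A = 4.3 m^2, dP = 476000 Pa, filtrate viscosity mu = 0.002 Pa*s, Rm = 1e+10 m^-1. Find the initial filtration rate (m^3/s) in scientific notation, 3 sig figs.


rate = A * dP / (mu * Rm)
rate = 4.3 * 476000 / (0.002 * 1e+10)
rate = 2046800.0 / 2.000e+07
rate = 1.02e-01 m^3/s


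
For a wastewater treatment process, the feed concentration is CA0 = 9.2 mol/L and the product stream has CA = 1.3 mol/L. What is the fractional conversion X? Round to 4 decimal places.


X = (CA0 - CA) / CA0
X = (9.2 - 1.3) / 9.2
X = 7.9 / 9.2
X = 0.8587


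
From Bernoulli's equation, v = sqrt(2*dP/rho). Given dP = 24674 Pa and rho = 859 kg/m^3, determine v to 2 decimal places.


v = sqrt(2*dP/rho)
v = sqrt(2*24674/859)
v = sqrt(57.448196)
v = 7.58 m/s


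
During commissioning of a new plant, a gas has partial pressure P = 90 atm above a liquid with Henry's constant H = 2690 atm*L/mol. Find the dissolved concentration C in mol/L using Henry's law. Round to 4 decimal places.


C = P / H
C = 90 / 2690
C = 0.0335 mol/L


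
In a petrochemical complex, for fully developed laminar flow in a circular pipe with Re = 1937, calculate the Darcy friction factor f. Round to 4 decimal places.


f = 64 / Re
f = 64 / 1937
f = 0.0330


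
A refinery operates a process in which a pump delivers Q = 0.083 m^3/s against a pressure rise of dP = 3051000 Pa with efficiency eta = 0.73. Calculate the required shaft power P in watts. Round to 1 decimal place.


P = Q * dP / eta
P = 0.083 * 3051000 / 0.73
P = 253233.0 / 0.73
P = 346894.5 W


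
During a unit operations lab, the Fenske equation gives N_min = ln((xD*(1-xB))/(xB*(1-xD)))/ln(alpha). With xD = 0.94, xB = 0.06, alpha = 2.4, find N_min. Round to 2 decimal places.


N_min = ln((xD*(1-xB))/(xB*(1-xD))) / ln(alpha)
Numerator inside ln: 0.8836 / 0.0036 = 245.444444
ln(245.444444) = 5.503071
ln(alpha) = ln(2.4) = 0.875469
N_min = 5.503071 / 0.875469 = 6.29


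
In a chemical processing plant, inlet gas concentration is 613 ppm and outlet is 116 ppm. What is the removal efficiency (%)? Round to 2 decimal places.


Efficiency = (G_in - G_out) / G_in * 100%
Efficiency = (613 - 116) / 613 * 100
Efficiency = 497 / 613 * 100
Efficiency = 81.08%


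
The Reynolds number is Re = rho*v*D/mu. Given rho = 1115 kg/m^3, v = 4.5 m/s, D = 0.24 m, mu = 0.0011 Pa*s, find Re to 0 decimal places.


Re = rho * v * D / mu
Re = 1115 * 4.5 * 0.24 / 0.0011
Re = 1204.2 / 0.0011
Re = 1094727


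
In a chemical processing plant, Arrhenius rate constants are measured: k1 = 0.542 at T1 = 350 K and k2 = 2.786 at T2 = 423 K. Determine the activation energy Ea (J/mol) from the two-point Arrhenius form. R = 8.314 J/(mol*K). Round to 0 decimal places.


Ea = R * ln(k2/k1) / (1/T1 - 1/T2)
ln(k2/k1) = ln(2.786/0.542) = 1.6370962
1/T1 - 1/T2 = 1/350 - 1/423 = 0.000493076663
Ea = 8.314 * 1.6370962 / 0.000493076663
Ea = 27604 J/mol


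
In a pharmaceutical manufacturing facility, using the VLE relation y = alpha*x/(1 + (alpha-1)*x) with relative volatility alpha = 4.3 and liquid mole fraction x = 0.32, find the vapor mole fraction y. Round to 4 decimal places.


y = alpha*x / (1 + (alpha-1)*x)
y = 4.3*0.32 / (1 + (4.3-1)*0.32)
y = 1.376 / (1 + 1.056)
y = 1.376 / 2.056
y = 0.6693


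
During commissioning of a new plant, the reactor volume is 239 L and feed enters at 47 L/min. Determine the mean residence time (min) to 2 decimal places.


tau = V / v0
tau = 239 / 47
tau = 5.09 min


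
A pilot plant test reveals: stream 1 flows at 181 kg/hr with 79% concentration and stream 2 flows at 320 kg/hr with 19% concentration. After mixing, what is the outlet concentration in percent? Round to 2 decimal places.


Mass balance on solute: F1*x1 + F2*x2 = F3*x3
F3 = F1 + F2 = 181 + 320 = 501 kg/hr
x3 = (F1*x1 + F2*x2)/F3
x3 = (181*0.79 + 320*0.19) / 501
x3 = 40.68%


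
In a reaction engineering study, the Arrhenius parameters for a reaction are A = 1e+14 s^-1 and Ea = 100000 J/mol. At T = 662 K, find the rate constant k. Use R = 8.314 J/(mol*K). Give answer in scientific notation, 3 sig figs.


k = A * exp(-Ea/(R*T))
k = 1e+14 * exp(-100000 / (8.314 * 662))
k = 1e+14 * exp(-18.16904)
k = 1.29e+06


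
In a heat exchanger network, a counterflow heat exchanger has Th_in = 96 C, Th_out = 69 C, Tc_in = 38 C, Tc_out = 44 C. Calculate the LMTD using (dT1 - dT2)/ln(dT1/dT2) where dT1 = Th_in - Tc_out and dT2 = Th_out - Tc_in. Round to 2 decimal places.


dT1 = Th_in - Tc_out = 96 - 44 = 52
dT2 = Th_out - Tc_in = 69 - 38 = 31
LMTD = (dT1 - dT2) / ln(dT1/dT2)
LMTD = (52 - 31) / ln(52/31)
LMTD = 40.60 K


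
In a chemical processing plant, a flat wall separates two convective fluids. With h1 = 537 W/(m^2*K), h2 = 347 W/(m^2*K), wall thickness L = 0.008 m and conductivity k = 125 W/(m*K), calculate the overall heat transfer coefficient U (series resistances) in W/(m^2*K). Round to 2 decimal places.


1/U = 1/h1 + L/k + 1/h2
1/U = 1/537 + 0.008/125 + 1/347
1/U = 0.0018621974 + 6.4e-05 + 0.0028818444
1/U = 0.0048080418
U = 207.98 W/(m^2*K)


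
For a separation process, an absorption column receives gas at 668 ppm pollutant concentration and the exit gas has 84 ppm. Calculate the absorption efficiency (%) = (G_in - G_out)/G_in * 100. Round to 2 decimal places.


Efficiency = (G_in - G_out) / G_in * 100%
Efficiency = (668 - 84) / 668 * 100
Efficiency = 584 / 668 * 100
Efficiency = 87.43%


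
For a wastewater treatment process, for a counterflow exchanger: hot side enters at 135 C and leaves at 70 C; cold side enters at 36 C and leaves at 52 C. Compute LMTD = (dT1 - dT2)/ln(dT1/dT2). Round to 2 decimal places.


dT1 = Th_in - Tc_out = 135 - 52 = 83
dT2 = Th_out - Tc_in = 70 - 36 = 34
LMTD = (dT1 - dT2) / ln(dT1/dT2)
LMTD = (83 - 34) / ln(83/34)
LMTD = 54.90 K


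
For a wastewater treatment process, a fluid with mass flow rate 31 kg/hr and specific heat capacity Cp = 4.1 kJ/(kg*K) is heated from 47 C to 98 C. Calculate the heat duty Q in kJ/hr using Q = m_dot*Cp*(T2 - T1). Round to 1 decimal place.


Q = m_dot * Cp * (T2 - T1)
Q = 31 * 4.1 * (98 - 47)
Q = 31 * 4.1 * 51
Q = 6482.1 kJ/hr


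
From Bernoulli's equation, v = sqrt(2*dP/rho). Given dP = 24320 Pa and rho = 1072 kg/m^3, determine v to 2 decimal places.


v = sqrt(2*dP/rho)
v = sqrt(2*24320/1072)
v = sqrt(45.373134)
v = 6.74 m/s


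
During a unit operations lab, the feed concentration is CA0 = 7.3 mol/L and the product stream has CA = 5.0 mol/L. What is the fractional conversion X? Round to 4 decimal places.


X = (CA0 - CA) / CA0
X = (7.3 - 5.0) / 7.3
X = 2.3 / 7.3
X = 0.3151


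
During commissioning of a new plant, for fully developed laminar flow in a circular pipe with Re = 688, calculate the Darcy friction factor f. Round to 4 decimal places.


f = 64 / Re
f = 64 / 688
f = 0.0930


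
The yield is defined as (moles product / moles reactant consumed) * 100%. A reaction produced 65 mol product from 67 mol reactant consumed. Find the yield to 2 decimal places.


Yield = (moles product / moles consumed) * 100%
Yield = (65 / 67) * 100
Yield = 0.9701 * 100
Yield = 97.01%


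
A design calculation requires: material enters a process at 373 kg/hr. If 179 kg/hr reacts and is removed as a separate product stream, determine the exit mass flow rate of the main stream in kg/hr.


Steady-state mass balance on the main outlet: F_out = F_in - F_removed
F_out = 373 - 179
F_out = 194 kg/hr


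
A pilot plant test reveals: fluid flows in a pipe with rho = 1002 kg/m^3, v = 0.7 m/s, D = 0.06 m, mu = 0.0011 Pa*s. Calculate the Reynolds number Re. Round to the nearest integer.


Re = rho * v * D / mu
Re = 1002 * 0.7 * 0.06 / 0.0011
Re = 42.084 / 0.0011
Re = 38258


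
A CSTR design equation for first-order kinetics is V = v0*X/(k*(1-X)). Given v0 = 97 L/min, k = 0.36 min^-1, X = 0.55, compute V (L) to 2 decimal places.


V = v0 * X / (k * (1 - X))
V = 97 * 0.55 / (0.36 * (1 - 0.55))
V = 53.35 / (0.36 * 0.45)
V = 53.35 / 0.162
V = 329.32 L


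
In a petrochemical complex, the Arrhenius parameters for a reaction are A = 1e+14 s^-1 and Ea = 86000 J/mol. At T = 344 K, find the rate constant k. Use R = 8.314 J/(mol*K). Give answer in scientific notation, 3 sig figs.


k = A * exp(-Ea/(R*T))
k = 1e+14 * exp(-86000 / (8.314 * 344))
k = 1e+14 * exp(-30.069762)
k = 8.73e+00


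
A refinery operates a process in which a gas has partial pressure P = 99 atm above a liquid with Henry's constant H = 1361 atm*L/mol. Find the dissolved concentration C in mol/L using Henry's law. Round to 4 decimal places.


C = P / H
C = 99 / 1361
C = 0.0727 mol/L


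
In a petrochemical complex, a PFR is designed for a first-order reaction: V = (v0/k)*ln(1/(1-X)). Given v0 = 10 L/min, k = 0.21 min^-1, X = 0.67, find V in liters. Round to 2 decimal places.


V = (v0/k) * ln(1/(1-X))
V = (10/0.21) * ln(1/(1-0.67))
V = 47.619048 * ln(3.030303)
V = 47.619048 * 1.108663
V = 52.79 L


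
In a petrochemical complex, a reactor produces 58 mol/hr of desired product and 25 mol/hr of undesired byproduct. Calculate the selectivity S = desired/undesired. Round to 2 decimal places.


S = desired product rate / undesired product rate
S = 58 / 25
S = 2.32


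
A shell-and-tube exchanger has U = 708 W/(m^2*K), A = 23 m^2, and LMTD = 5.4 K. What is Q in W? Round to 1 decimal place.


Q = U * A * LMTD
Q = 708 * 23 * 5.4
Q = 87933.6 W
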